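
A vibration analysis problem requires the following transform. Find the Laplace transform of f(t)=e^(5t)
L{e^(at)}=1/(s-a)
L{e^(5t)}=1/(s-5)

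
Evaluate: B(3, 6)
B(x,y)=Γ(x)Γ(y)/Γ(x+y)=(x-1)!(y-1)!/(x+y-1)!
B(3,6)=2!·5!/8!=1/168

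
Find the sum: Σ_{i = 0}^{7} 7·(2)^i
Geometric series: S=a(1 - r^n)/(1 - r)
a=7, r=2, n=8
S=7(1 - 256)/-1=1785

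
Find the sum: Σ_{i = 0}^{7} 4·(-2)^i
Geometric series: S = a(1 - r^n)/(1 - r)
a = 4, r = -2, n = 8
S = 4(1-256)/3 = -340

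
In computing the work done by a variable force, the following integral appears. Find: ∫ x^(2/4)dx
Power rule: ∫ x^(1/2) dx = x^(3/2)/(3/2) + C

Answer: (2/3)·x^(3/2) + C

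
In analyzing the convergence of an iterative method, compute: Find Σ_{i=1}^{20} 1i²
= 1·n(n + 1)(2n + 1)/6 = 1·20·21·41/6 = 2870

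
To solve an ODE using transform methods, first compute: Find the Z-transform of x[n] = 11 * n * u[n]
Z{n * u[n]} = z/(z-1)^2
By linearity: Z{11 * n * u[n]} = 11z/(z-1)^2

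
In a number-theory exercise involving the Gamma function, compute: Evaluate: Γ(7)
Γ(n)=(n-1)! for positive integers
Γ(7)=6!=720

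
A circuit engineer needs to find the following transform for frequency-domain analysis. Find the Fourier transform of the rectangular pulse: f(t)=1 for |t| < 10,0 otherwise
F(omega) = integral from -10 to 10 of e^(-j * omega * t) dt
= 2 * sin(10 * omega)/omega = 20 * sinc(10 * omega/pi)

Answer: 2 * sin(10 * omega)/omega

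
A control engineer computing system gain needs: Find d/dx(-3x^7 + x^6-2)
Power rule: d/dx(ax^n) = n·a·x^(n-1)
Term by term: -21·x^6 + 6·x^5

Answer: -21x^6 + 6x^5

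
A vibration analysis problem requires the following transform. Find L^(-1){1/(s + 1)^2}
L^(-1){1/(s-a)^n} = t^(n-1)·e^(at)/(n-1)!
Here a = -1, n = 2: t^1·e^(-t)/1

Answer: t·e^(-t)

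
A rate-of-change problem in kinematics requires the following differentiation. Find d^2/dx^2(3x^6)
Apply power rule 2 times:
d^1: 18x^5
d^2: 90x^4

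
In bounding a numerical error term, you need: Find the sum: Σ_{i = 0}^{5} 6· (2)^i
Geometric series: S=a(1 - r^n)/(1 - r)
a=6, r=2, n=6
S=6(1 - 64)/-1=378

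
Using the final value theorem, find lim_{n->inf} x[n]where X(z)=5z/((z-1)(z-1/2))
Final value theorem: lim x[n] = lim_{z->1} (z-1)*X(z)
(z-1)*X(z) = 5z/(z-1/2)
As z->1: 5/(1-1/2) = 5/(1/2) = 10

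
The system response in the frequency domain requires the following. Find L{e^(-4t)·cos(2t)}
First shifting: L{e^(at)f(t)}=F(s-a)
L{cos(2t)}=s/(s²+4)
Shift: (s+4)/((s+4)²+4)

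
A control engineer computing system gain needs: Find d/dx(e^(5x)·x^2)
Product rule: (fg)'=f'g+fg'
f=e^(5x), f'=5·e^(5x)
g=x^2, g'=2x

Answer: 5·e^(5x)·x^2+2·e^(5x)·x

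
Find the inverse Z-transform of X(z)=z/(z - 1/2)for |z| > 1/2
Standard pair: z/(z-a) <-> a^n * u[n] for causal signals
With a = 1/2: x[n] = (1/2)^n * u[n]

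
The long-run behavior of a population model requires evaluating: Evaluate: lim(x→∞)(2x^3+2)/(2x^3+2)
Divide numerator and denominator by x^3:
lim (2 + 2/x^3)/(2 + 2/x^3) = 1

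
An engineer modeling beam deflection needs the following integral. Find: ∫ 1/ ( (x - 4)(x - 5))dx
Partial fractions: 1/((x-4)(x-5))=A/(x-4) + B/(x-5)
A=-1, B=1
∫ [-1· 1/(x-4) + 1· 1/(x-5)] dx
=(1)[ln|x-5| - ln|x-4|] + C

Answer: ln|(x-5)/(x-4)| + C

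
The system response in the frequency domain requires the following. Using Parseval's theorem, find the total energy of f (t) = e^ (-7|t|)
Parseval's theorem: E = integral |f(t)|^2 dt = (1/2pi) integral |F(omega)|^2 domega
E = integral_{-inf}^{inf} e^(-14|t|) dt = 2*integral_0^inf e^(-14t) dt = 2/(2*7) = 1/7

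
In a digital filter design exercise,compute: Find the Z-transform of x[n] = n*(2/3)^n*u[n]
Using the property Z{n*a^n*u[n]} = az/(z-a)^2
With a = 2/3: X(z) = (2/3)z/(z - 2/3)^2, |z| > 2/3

Answer: (2/3)z/(z - 2/3)^2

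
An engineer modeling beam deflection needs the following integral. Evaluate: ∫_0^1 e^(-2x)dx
Antiderivative: (1/(-2))e^(-2x)
Evaluate: (1/(-2))(e^-2 - 1)

Answer: (e^-2 - 1)/(-2)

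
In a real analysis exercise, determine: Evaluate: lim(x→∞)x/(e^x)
Apply L'Hôpital 1 times (∞/∞ each time):
Eventually get 1!/(e^x) → 0

Answer: 0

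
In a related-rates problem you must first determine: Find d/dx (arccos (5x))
d/dx[arccos(u)]=-u'/√(1-u²), u=5x, u'=5

Answer: -5/√(1-25x²)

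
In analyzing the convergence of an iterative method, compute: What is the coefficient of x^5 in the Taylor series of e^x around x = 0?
Taylor series of e^x=Σ x^n/n!
Coefficient of x^5=1/5!=1/120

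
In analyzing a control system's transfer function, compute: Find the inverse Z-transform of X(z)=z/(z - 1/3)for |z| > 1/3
Standard pair: z/(z-a) <-> a^n * u[n] for causal signals
With a = 1/3: x[n] = (1/3)^n * u[n]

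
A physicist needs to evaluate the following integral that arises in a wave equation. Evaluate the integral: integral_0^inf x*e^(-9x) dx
This is a Gamma integral. Substitute u=9x (du=9 dx):
integral_0^inf x*e^(-9x) dx=(1/9^2) integral_0^inf u^1*e^(-u) du
=Gamma(2)/9^2=1!/9^2=1/81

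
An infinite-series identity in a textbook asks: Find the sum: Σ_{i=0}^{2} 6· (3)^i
Geometric series: S = a(1 - r^n)/(1 - r)
a = 6, r = 3, n = 3
S = 6(1 - 27)/-2 = 78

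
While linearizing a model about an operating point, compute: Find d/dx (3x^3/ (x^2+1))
Quotient rule: (f/g)'=(f'g - fg')/g²
f=3x^3, f'=9x^2
g=x^2+1, g'=2x

Answer: (9x^2·(x^2+1)-6x^4)/(x^2+1)²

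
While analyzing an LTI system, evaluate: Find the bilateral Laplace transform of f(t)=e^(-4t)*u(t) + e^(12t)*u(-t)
For e^(-4t) * u(t): L = 1/(s + 4), Re(s) > -4
For e^(12t) * u(-t): L = -1/(s-12), Re(s) < 12
Combined: F(s) = 1/(s + 4) - 1/(s-12), -4 < Re(s) < 12

Answer: 1/(s + 4) - 1/(s-12), ROC: -4 < Re(s) < 12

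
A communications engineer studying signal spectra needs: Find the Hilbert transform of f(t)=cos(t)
The Hilbert transform shifts each frequency component by -pi/2.
H{cos(wt)} = sin(wt)
With w = 1: H{cos(t)} = sin(t)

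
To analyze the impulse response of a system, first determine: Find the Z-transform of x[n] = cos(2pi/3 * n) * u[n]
Z{cos(w0*n)*u[n]}=z(z - cos(w0))/(z^2-2z*cos(w0)+1)
With w0=2pi/3: X(z)=z(z - cos(2pi/3))/(z^2-2z*cos(2pi/3)+1)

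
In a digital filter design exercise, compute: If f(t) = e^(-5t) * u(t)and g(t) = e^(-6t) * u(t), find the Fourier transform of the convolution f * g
By the convolution theorem: F{f * g}=F(omega) * G(omega)
F(omega)=1/(5+j * omega), G(omega)=1/(6+j * omega)
F{f * g}=1/((5+j * omega)(6+j * omega))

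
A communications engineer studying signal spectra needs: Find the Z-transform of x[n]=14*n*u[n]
Z{n*u[n]} = z/(z-1)^2
By linearity: Z{14*n*u[n]} = 14z/(z-1)^2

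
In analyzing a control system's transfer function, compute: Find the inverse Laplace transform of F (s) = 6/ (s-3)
L^(-1){6/(s-a)} = c·e^(at)
Here a = 3, c = 6

Answer: 6e^(3t)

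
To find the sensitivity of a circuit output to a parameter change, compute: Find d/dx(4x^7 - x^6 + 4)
Power rule: d/dx(ax^n) = n·a·x^(n-1)
Term by term: 28·x^6-6·x^5

Answer: 28x^6-6x^5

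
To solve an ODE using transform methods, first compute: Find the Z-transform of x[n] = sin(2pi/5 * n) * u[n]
Z{sin(w0 * n) * u[n]}=z * sin(w0)/(z^2-2z * cos(w0)+1)
With w0=2pi/5: X(z)=z * sin(2pi/5)/(z^2-2z * cos(2pi/5)+1)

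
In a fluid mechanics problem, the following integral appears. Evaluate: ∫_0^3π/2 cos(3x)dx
Antiderivative: sin(3x)/3
Evaluate at bounds: [sin(3·3π/2)/3] - [sin(3·0)/3]
= ((1) - (0))/3 = 1/3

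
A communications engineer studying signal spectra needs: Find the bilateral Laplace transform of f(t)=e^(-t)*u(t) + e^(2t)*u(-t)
For e^(-t)*u(t): L=1/(s + 1), Re(s) > -1
For e^(2t)*u(-t): L=-1/(s-2), Re(s) < 2
Combined: F(s)=1/(s + 1) - 1/(s-2), -1 < Re(s) < 2

Answer: 1/(s + 1) - 1/(s-2), ROC: -1 < Re(s) < 2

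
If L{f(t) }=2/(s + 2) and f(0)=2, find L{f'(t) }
L{f'(t)} = s·F(s) - f(0) = 2s/(s + 2) - 2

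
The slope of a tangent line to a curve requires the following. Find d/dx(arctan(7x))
d/dx[arctan(u)] = u'/(1+u²), u = 7x, u' = 7

Answer: 7/(1+49x²)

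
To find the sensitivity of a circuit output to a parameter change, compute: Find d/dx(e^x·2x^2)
Product rule: (fg)' = f'g+fg'
f = e^x, f' = e^x
g = 2x^2, g' = 4x

Answer: 2·e^x·x^2+4·e^x·x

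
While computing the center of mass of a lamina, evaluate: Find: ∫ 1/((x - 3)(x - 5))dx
Partial fractions: 1/((x-3)(x-5))=A/(x-3) + B/(x-5)
A=-1/2, B=1/2
∫ [-1/2· 1/(x-3) + 1/2· 1/(x-5)] dx
=(1/2)[ln|x-5| - ln|x-3|] + C

Answer: (1/2)·ln|(x-5)/(x-3)| + C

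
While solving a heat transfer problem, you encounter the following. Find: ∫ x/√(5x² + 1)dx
Let u=5x²+1, du=10x dx
∫ (1/10)·u^(-1/2) du=√u/5+C

Answer: √(5x²+1)/5+C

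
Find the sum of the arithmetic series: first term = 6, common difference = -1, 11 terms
Last term: a_n=6 + (11 - 1)·-1=-4
Sum=n(a_1 + a_n)/2=11(6 + (-4))/2=11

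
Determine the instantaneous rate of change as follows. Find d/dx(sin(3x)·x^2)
Product rule: (fg)' = f'g + fg'
f = sin(3x), f' = 3·cos(3x)
g = x^2, g' = 2x

Answer: 3·cos(3x)·x^2 + 2·sin(3x)·x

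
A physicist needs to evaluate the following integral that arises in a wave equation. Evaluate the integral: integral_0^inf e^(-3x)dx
integral_0^inf e^(-3x) dx = [-1/3*e^(-3x)]_0^inf
= 0 - (-1/3) = 1/3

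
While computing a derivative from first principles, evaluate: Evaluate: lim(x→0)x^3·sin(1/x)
Squeeze theorem: -|x^3| ≤ x^3·sin(1/x) ≤ |x^3|
Since x^3 → 0 as x → 0, by squeeze theorem the limit is 0

Answer: 0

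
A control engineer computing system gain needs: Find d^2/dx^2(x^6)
Apply power rule 2 times:
d^1: 6x^5
d^2: 30x^4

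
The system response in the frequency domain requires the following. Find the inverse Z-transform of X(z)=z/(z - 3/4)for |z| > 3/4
Standard pair: z/(z-a) <-> a^n * u[n] for causal signals
With a=3/4: x[n]=(3/4)^n * u[n]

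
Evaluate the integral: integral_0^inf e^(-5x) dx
integral_0^inf e^(-5x) dx=[-1/5*e^(-5x)]_0^inf
=0 - (-1/5)=1/5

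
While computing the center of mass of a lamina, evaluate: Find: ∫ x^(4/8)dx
Power rule: ∫ x^(1/2) dx=x^(3/2)/(3/2)+C

Answer: (2/3)·x^(3/2)+C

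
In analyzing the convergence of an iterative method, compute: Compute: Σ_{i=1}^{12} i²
Using formula: Σ i^2=n(n + 1)(2n + 1)/6=12·13·25/6=650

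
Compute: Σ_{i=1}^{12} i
Using formula: Σ i^1=n(n + 1)/2=12·13/2=78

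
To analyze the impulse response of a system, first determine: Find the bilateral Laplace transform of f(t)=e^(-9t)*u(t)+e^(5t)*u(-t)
For e^(-9t)*u(t): L = 1/(s+9), Re(s) > -9
For e^(5t)*u(-t): L = -1/(s-5), Re(s) < 5
Combined: F(s) = 1/(s+9)-1/(s-5), -9 < Re(s) < 5

Answer: 1/(s+9)-1/(s-5), ROC: -9 < Re(s) < 5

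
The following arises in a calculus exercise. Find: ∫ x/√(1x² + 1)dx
Let u = x²+1, du = 2x dx
∫ (1/2)·u^(-1/2) du = √u+C

Answer: √(x²+1)+C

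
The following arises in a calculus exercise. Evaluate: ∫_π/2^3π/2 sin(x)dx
Antiderivative: -cos(x)
Evaluate at bounds: [-cos(1·3π/2)/1] - [-cos(1·π/2)/1]
= (-(0) + (0))/1 = 0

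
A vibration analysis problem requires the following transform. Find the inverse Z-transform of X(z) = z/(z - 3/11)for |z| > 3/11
Standard pair: z/(z-a) <-> a^n*u[n] for causal signals
With a = 3/11: x[n] = (3/11)^n*u[n]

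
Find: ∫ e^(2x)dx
Since d/dx[e^(2x)] = 2e^(2x), we get 1/2 e^(2x)+C

Answer: (1/2)e^(2x)+C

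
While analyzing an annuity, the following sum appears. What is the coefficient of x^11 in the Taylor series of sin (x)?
sin(x) = Σ (-1)^k x^(2k + 1)/(2k + 1)!
For x^11: (-1)^5/11! = -1/39916800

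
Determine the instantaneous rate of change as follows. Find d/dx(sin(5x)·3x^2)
Product rule: (fg)'=f'g+fg'
f=sin(5x), f'=5·cos(5x)
g=3x^2, g'=6x

Answer: 15·cos(5x)·x^2+6·sin(5x)·x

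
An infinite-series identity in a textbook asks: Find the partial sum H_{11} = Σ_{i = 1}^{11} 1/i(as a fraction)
H_11 = 1+1/2+1/3+...+1/11
= 83711/27720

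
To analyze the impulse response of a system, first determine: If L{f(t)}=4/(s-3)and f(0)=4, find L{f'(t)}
L{f'(t)}=s·F(s) - f(0)=4s/(s-3) - 4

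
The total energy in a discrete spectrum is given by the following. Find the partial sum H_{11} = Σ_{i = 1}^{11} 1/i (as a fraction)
H_11 = 1 + 1/2 + 1/3 + ... + 1/11
= 83711/27720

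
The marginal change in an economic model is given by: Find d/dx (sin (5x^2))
Chain rule: d/dx[sin(u)]=cos(u)·u' where u=5x^2
u'=10x

Answer: 10x·cos(5x^2)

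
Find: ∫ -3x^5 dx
Using power rule: ∫ -3x^5 dx=-3/6 x^6 + C=(-1/2)x^6 + C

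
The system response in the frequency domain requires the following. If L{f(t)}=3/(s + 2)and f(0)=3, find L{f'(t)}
L{f'(t)} = s·F(s) - f(0) = 3s/(s + 2) - 3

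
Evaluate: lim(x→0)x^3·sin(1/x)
Squeeze theorem: -|x^3| ≤ x^3·sin(1/x) ≤ |x^3|
Since x^3 → 0 as x → 0, by squeeze theorem the limit is 0

Answer: 0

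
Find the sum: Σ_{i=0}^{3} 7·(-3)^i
Geometric series: S=a(1 - r^n)/(1 - r)
a=7, r=-3, n=4
S=7(1 - 81)/4=-140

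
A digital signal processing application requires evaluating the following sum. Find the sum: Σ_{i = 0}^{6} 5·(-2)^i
Geometric series: S=a(1 - r^n)/(1 - r)
a=5, r=-2, n=7
S=5(1+128)/3=215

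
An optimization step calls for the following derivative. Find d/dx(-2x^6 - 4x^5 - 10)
Power rule: d/dx(ax^n)=n·a·x^(n-1)
Term by term: -12·x^5 - 20·x^4

Answer: -12x^5 - 20x^4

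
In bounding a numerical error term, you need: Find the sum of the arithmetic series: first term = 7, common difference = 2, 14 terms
Last term: a_n = 7+(14-1)·2 = 33
Sum = n(a_1+a_n)/2 = 14(7+33)/2 = 280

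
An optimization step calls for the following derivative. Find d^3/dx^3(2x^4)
Apply power rule 3 times:
d^1: 8x^3
d^2: 24x^2
d^3: 48x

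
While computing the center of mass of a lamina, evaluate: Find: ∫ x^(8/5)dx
Power rule: ∫ x^(8/5) dx = x^(13/5)/(13/5)+C

Answer: (5/13)·x^(13/5)+C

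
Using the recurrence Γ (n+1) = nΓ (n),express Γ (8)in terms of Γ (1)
Γ(8)=7Γ(7)=7·6Γ(6)=...=7!·Γ(1)=5040·Γ(1)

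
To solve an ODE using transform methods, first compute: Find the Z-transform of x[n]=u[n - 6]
Using the time-shift property: Z{u[n-6]} = z^(-6)*z/(z-1)
= z^(-5)/(z-1)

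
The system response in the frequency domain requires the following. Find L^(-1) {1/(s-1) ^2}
L^(-1){1/(s-a)^n}=t^(n-1)·e^(at)/(n-1)!
Here a=1, n=2: t^1·e^(t)/1

Answer: t·e^(t)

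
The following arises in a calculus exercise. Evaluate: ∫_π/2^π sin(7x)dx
Antiderivative: -cos(7x)/7
Evaluate at bounds: [-cos(7·π)/7] - [-cos(7·π/2)/7]
= (-(-1) + (0))/7 = 1/7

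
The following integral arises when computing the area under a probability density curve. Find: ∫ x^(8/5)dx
Power rule: ∫ x^(8/5) dx = x^(13/5)/(13/5) + C

Answer: (5/13)·x^(13/5) + C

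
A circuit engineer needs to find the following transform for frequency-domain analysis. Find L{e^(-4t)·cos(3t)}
First shifting: L{e^(at)f(t)}=F(s-a)
L{cos(3t)}=s/(s²+9)
Shift: (s+4)/((s+4)²+9)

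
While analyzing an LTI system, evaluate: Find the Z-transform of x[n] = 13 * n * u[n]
Z{n*u[n]} = z/(z-1)^2
By linearity: Z{13*n*u[n]} = 13z/(z-1)^2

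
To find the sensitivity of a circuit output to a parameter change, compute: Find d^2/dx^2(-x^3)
Apply power rule 2 times:
d^1: -3x^2
d^2: -6x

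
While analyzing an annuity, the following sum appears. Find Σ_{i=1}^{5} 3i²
= 3·n(n + 1)(2n + 1)/6 = 3·5·6·11/6 = 165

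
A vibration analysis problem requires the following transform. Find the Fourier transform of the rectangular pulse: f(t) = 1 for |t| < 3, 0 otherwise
F(omega)=integral from -3 to 3 of e^(-j*omega*t) dt
=2*sin(3*omega)/omega=6*sinc(3*omega/pi)

Answer: 2*sin(3*omega)/omega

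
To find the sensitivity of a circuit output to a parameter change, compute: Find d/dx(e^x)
Chain rule: d/dx[e^u]=e^u · u' where u=x
u'=1

Answer: 1·e^x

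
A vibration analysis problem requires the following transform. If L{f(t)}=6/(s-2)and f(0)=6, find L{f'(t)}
L{f'(t)}=s·F(s) - f(0)=6s/(s-2)-6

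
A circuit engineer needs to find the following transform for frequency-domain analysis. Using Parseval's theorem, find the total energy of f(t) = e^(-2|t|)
Parseval's theorem: E = integral |f(t)|^2 dt = (1/2pi) integral |F(omega)|^2 domega
E = integral_{-inf}^{inf} e^(-4|t|) dt = 2 * integral_0^inf e^(-4t) dt = 2/(2 * 2) = 1/2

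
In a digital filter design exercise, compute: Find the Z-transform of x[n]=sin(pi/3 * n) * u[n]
Z{sin(w0*n)*u[n]}=z*sin(w0)/(z^2 - 2z*cos(w0) + 1)
With w0=pi/3: X(z)=z*sin(pi/3)/(z^2 - 2z*cos(pi/3) + 1)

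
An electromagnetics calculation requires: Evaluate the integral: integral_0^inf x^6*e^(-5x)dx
This is a Gamma integral. Substitute u=5x (du=5 dx):
integral_0^inf x^6*e^(-5x) dx=(1/5^7) integral_0^inf u^6*e^(-u) du
=Gamma(7)/5^7=6!/5^7=720/78125

Answer: 144/15625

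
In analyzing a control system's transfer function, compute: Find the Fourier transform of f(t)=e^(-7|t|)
Using the standard pair: F{e^(-a|t|)} = 2a/(a^2 + omega^2)
With a = 7: F(omega) = 14/(49 + omega^2)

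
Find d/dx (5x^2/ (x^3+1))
Quotient rule: (f/g)' = (f'g - fg')/g²
f = 5x^2, f' = 10x
g = x^3+1, g' = 3x^2

Answer: (10x·(x^3+1)-15x^4)/(x^3+1)²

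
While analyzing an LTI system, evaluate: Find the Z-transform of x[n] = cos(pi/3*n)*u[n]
Z{cos(w0*n)*u[n]} = z(z - cos(w0))/(z^2-2z*cos(w0)+1)
With w0 = pi/3: X(z) = z(z - cos(pi/3))/(z^2-2z*cos(pi/3)+1)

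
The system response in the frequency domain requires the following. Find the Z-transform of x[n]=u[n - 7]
Using the time-shift property: Z{u[n-7]} = z^(-7)*z/(z-1)
= z^(-6)/(z-1)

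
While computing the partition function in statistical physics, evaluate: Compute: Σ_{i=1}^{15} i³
Using formula: Σ i^3 = [n(n + 1)/2]² = [15·16/2]² = 14400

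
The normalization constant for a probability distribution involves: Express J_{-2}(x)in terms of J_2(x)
For integer n: J_{-n}(x)=(-1)^n J_n(x)
With n=2: J_{-2}(x)=(-1)^2 J_2(x)=J_2(x)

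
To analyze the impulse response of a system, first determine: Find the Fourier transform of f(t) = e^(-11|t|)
Using the standard pair: F{e^(-a|t|)} = 2a/(a^2+omega^2)
With a = 11: F(omega) = 22/(121+omega^2)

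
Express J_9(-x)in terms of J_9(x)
For integer n: J_n(-x)=(-1)^n J_n(x)
With n=9: J_9(-x)=(-1)^9 J_9(x)=-J_9(x)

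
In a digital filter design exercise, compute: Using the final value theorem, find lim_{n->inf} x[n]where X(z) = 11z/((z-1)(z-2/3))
Final value theorem: lim x[n] = lim_{z->1} (z-1)*X(z)
(z-1)*X(z) = 11z/(z-2/3)
As z->1: 11/(1-2/3) = 11/(1/3) = 33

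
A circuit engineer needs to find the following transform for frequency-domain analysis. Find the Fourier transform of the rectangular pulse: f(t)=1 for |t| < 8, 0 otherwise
F(omega)=integral from -8 to 8 of e^(-j * omega * t) dt
=2 * sin(8 * omega)/omega=16 * sinc(8 * omega/pi)

Answer: 2 * sin(8 * omega)/omega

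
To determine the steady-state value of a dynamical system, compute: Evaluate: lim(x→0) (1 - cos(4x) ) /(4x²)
Using 1-cos(u) ≈ u²/2 for small u:
(1-cos(4x)) ≈ (4x)²/2 = 16x²/2
So limit = 16/(2·4) = 2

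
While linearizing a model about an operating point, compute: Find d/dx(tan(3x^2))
Chain rule: d/dx[tan(u)]=sec²(u)·u' where u=3x^2
u'=6x

Answer: 6x·sec²(3x^2)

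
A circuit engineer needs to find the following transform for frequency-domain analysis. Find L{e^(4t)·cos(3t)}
First shifting: L{e^(at)f(t)}=F(s-a)
L{cos(3t)}=s/(s²+9)
Shift: (s-4)/((s-4)²+9)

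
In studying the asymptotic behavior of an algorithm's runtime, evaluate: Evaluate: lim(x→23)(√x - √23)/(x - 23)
Multiply by conjugate (√x + √23)/(√x + √23):
=(x - 23)/((x - 23)(√x + √23))=1/(√x + √23)
As x → 23: 1/(2√23)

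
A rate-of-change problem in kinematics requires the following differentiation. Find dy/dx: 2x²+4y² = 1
Differentiate: 4x + 8y·(dy/dx)=0
dy/dx=-4x/(8y)=-(1/2)·(x/y)

Answer: dy/dx=-(1/2)·(x/y)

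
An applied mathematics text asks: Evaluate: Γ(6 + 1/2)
Γ(n+1/2)=(2n)!√π/(4^n·n!)
=479001600√π/(4096·720)=(10395/64)·√π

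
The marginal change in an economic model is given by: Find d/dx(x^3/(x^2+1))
Quotient rule: (f/g)'=(f'g - fg')/g²
f=x^3, f'=3x^2
g=x^2+1, g'=2x

Answer: (3x^2·(x^2+1)-2x^4)/(x^2+1)²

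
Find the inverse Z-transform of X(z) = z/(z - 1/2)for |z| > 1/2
Standard pair: z/(z-a) <-> a^n * u[n] for causal signals
With a=1/2: x[n]=(1/2)^n * u[n]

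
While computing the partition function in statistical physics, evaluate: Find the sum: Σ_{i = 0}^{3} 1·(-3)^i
Geometric series: S=a(1 - r^n)/(1 - r)
a=1, r=-3, n=4
S=1(1-81)/4=-20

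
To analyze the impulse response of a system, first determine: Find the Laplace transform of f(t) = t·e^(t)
L{t·e^(at)} = 1/(s-a)²
L{t·e^(t)} = 1/(s-1)²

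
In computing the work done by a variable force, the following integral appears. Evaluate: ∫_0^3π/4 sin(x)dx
Antiderivative: -cos(x)
Evaluate at bounds: [-cos(1·3π/4)/1] - [-cos(1·0)/1]
= (-(-√2/2) + (1))/1 = 1 + √2/2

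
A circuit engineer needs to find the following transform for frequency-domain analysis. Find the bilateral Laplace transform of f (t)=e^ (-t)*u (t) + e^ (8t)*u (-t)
For e^(-t)*u(t): L=1/(s + 1), Re(s) > -1
For e^(8t)*u(-t): L=-1/(s-8), Re(s) < 8
Combined: F(s)=1/(s + 1) - 1/(s-8), -1 < Re(s) < 8

Answer: 1/(s + 1) - 1/(s-8), ROC: -1 < Re(s) < 8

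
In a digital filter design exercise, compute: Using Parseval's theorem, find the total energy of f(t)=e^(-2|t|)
Parseval's theorem: E = integral |f(t)|^2 dt = (1/2pi) integral |F(omega)|^2 domega
E = integral_{-inf}^{inf} e^(-4|t|) dt = 2 * integral_0^inf e^(-4t) dt = 2/(2 * 2) = 1/2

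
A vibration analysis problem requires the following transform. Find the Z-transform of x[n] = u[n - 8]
Using the time-shift property: Z{u[n-8]} = z^(-8)*z/(z-1)
= z^(-7)/(z-1)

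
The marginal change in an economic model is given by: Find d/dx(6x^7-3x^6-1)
Power rule: d/dx(ax^n) = n·a·x^(n-1)
Term by term: 42·x^6 - 18·x^5

Answer: 42x^6 - 18x^5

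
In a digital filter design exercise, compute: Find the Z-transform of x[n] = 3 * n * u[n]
Z{n * u[n]} = z/(z-1)^2
By linearity: Z{3 * n * u[n]} = 3z/(z-1)^2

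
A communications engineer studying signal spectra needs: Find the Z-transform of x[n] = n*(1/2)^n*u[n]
Using the property Z{n * a^n * u[n]} = az/(z-a)^2
With a = 1/2: X(z) = (1/2)z/(z - 1/2)^2, |z| > 1/2

Answer: (1/2)z/(z - 1/2)^2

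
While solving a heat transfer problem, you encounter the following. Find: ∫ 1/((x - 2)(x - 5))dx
Partial fractions: 1/((x-2)(x-5)) = A/(x-2)+B/(x-5)
A = -1/3, B = 1/3
∫ [-1/3· 1/(x-2)+1/3· 1/(x-5)] dx
= (1/3)[ln|x-5| - ln|x-2|]+C

Answer: (1/3)·ln|(x-5)/(x-2)|+C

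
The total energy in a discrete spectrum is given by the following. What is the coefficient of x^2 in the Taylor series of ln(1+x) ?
ln(1 + x) = Σ (-1)^(n + 1) x^n/n
Coefficient of x^2 = (-1)^3/2 = -1/2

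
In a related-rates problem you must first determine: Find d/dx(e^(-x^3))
Chain rule: d/dx[e^u] = e^u · u' where u = -x^3
u' = -3x^2

Answer: -3x^2·e^(-x^3)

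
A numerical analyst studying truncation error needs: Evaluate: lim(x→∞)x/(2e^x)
Apply L'Hôpital 1 times (∞/∞ each time):
Eventually get 1!/(2e^x) → 0

Answer: 0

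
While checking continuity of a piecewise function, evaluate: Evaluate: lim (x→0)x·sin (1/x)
Squeeze theorem: -|x| ≤ x·sin(1/x) ≤ |x|
Since x → 0 as x → 0, by squeeze theorem the limit is 0

Answer: 0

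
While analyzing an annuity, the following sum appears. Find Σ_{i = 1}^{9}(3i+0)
= 3·Σ i + 0·9 = 3·45 + 0 = 135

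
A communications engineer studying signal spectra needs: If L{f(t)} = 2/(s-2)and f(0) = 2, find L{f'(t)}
L{f'(t)} = s·F(s) - f(0) = 2s/(s-2) - 2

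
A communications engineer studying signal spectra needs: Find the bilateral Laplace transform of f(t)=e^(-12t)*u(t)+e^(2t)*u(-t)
For e^(-12t)*u(t): L=1/(s+12), Re(s) > -12
For e^(2t)*u(-t): L=-1/(s-2), Re(s) < 2
Combined: F(s)=1/(s+12)-1/(s-2), -12 < Re(s) < 2

Answer: 1/(s+12)-1/(s-2), ROC: -12 < Re(s) < 2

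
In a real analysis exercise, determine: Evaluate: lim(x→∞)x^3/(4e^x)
Apply L'Hôpital 3 times (∞/∞ each time):
Eventually get 3!/(4e^x) → 0

Answer: 0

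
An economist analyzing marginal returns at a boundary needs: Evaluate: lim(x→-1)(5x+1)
Polynomial is continuous, so substitute x=-1:
5·(-1)+1=-4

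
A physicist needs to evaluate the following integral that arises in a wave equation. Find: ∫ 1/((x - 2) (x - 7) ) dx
Partial fractions: 1/((x-2)(x-7))=A/(x-2) + B/(x-7)
A=-1/5, B=1/5
∫ [-1/5· 1/(x-2) + 1/5· 1/(x-7)] dx
=(1/5)[ln|x-7| - ln|x-2|] + C

Answer: (1/5)·ln|(x-7)/(x-2)| + C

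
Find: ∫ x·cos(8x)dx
By parts: u = x, dv = cos(8x) dx
du = dx, v = sin(8x)/8
= x·sin(8x)/8 + cos(8x)/8² + C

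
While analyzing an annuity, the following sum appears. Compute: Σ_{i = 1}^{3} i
Using formula: Σ i^1=n(n + 1)/2=3·4/2=6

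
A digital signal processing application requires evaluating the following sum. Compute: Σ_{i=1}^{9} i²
Using formula: Σ i^2=n(n+1)(2n+1)/6=9·10·19/6=285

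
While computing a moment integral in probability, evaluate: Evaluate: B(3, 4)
B(x,y) = Γ(x)Γ(y)/Γ(x+y) = (x-1)!(y-1)!/(x+y-1)!
B(3,4) = 2!·3!/6! = 1/60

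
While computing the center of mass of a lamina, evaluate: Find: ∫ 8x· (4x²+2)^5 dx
Let u=4x² + 2, du=8x dx
∫ u^5 du=u^6/6 + C

Answer: (4x² + 2)^6/6 + C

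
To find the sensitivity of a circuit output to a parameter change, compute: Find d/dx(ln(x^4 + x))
Chain rule: d/dx[ln(u)]=u'/u where u=x^4 + x
u'=4x^3 + 1

Answer: (4x^3 + 1)/(x^4 + x)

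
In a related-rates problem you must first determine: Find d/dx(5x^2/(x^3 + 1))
Quotient rule: (f/g)'=(f'g - fg')/g²
f=5x^2, f'=10x
g=x^3+1, g'=3x^2

Answer: (10x·(x^3+1)-15x^4)/(x^3+1)²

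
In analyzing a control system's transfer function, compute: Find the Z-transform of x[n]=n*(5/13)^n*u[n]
Using the property Z{n * a^n * u[n]}=az/(z-a)^2
With a=5/13: X(z)=(5/13)z/(z - 5/13)^2, |z| > 5/13

Answer: (5/13)z/(z - 5/13)^2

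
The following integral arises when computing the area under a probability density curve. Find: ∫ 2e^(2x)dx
Since d/dx[e^(2x)]=2e^(2x), we get 1 e^(2x)+C

Answer: e^(2x)+C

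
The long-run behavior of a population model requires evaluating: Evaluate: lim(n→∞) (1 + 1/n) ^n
This is the definition of e^1: lim(1+1/n)^n=e^1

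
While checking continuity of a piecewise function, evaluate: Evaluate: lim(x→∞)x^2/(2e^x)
Apply L'Hôpital 2 times (∞/∞ each time):
Eventually get 2!/(2e^x) → 0

Answer: 0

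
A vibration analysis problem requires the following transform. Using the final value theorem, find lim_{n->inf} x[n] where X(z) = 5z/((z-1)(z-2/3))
Final value theorem: lim x[n]=lim_{z->1} (z-1) * X(z)
(z-1) * X(z)=5z/(z-2/3)
As z->1: 5/(1-2/3)=5/(1/3)=15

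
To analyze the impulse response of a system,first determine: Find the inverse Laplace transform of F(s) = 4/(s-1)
L^(-1){4/(s-a)}=c·e^(at)
Here a=1, c=4

Answer: 4e^(t)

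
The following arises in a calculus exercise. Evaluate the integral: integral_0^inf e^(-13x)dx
integral_0^inf e^(-13x) dx = [-1/13*e^(-13x)]_0^inf
= 0 - (-1/13) = 1/13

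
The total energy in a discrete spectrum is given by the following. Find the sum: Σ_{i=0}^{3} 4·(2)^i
Geometric series: S = a(1 - r^n)/(1 - r)
a = 4, r = 2, n = 4
S = 4(1-16)/-1 = 60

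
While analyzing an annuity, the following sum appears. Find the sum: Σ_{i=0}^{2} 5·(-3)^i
Geometric series: S = a(1 - r^n)/(1 - r)
a = 5, r = -3, n = 3
S = 5(1 + 27)/4 = 35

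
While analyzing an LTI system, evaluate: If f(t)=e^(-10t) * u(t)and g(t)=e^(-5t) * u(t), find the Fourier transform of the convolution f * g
By the convolution theorem: F{f * g} = F(omega) * G(omega)
F(omega) = 1/(10 + j * omega), G(omega) = 1/(5 + j * omega)
F{f * g} = 1/((10 + j * omega)(5 + j * omega))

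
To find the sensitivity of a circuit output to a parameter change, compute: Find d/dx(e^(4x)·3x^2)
Product rule: (fg)' = f'g+fg'
f = e^(4x), f' = 4·e^(4x)
g = 3x^2, g' = 6x

Answer: 12·e^(4x)·x^2+6·e^(4x)·x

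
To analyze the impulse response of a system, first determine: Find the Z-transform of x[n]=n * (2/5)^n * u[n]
Using the property Z{n*a^n*u[n]} = az/(z-a)^2
With a = 2/5: X(z) = (2/5)z/(z - 2/5)^2, |z| > 2/5

Answer: (2/5)z/(z - 2/5)^2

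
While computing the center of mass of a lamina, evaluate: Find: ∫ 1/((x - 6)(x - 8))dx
Partial fractions: 1/((x-6)(x-8))=A/(x-6) + B/(x-8)
A=-1/2, B=1/2
∫ [-1/2· 1/(x-6) + 1/2· 1/(x-8)] dx
=(1/2)[ln|x-8| - ln|x-6|] + C

Answer: (1/2)·ln|(x-8)/(x-6)| + C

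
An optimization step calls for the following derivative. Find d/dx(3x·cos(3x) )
Product rule: (fg)' = f'g + fg'
f = 3x, f' = 3
g = cos(3x), g' = -3·sin(3x)

Answer: 3·cos(3x) - 9x·sin(3x)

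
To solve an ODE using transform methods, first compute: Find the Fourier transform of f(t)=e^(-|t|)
Using the standard pair: F{e^(-a|t|)} = 2a/(a^2+omega^2)
With a = 1: F(omega) = 2/(1+omega^2)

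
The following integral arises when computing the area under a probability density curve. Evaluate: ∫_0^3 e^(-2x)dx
Antiderivative: (1/(-2))e^(-2x)
Evaluate: (1/(-2))(e^-6-1)

Answer: (e^-6-1)/(-2)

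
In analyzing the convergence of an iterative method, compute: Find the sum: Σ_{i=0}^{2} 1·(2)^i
Geometric series: S = a(1 - r^n)/(1 - r)
a = 1, r = 2, n = 3
S = 1(1-8)/-1 = 7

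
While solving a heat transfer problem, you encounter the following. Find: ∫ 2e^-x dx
Since d/dx[e^-x] = - e^-x, we get -2e^-x+C

Answer: -2e^-x+C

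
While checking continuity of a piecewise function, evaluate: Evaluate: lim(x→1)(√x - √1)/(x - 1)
Multiply by conjugate (√x + √1)/(√x + √1):
= (x - 1)/((x - 1)(√x + √1)) = 1/(√x + √1)
As x → 1: 1/(2√1)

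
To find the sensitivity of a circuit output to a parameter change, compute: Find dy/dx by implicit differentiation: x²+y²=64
Differentiate both sides: 2x+2y·(dy/dx)=0
Solve: dy/dx=-2x/(2y)=-x/y

Answer: dy/dx=-x/y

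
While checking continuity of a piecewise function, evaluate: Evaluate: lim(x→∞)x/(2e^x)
Apply L'Hôpital 1 times (∞/∞ each time):
Eventually get 1!/(2e^x) → 0

Answer: 0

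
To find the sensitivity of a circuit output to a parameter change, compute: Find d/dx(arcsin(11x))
d/dx[arcsin(u)]=u'/√(1-u²), u=11x, u'=11

Answer: 11/√(1-121x²)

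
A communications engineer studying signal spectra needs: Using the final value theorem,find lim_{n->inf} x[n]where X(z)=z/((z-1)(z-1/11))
Final value theorem: lim x[n]=lim_{z->1} (z-1)*X(z)
(z-1)*X(z)=z/(z-1/11)
As z->1: 1/(1-1/11)=1/(10/11)=11/10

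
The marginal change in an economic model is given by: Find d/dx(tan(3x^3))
Chain rule: d/dx[tan(u)] = sec²(u)·u' where u = 3x^3
u' = 9x^2

Answer: 9x^2·sec²(3x^3)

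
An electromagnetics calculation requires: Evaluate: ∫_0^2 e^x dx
Antiderivative: e^x
Evaluate: (e^2 - 1)

Answer: e^2 - 1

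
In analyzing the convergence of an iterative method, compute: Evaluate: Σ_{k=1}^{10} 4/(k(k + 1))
Partial fractions: 4/(k(k+1)) = 4/k - 4/(k+1)
Telescoping sum: 4(1-1/11) = 4·10/11

Answer: 40/11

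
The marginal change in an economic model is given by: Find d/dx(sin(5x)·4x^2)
Product rule: (fg)'=f'g + fg'
f=sin(5x), f'=5·cos(5x)
g=4x^2, g'=8x

Answer: 20·cos(5x)·x^2 + 8·sin(5x)·x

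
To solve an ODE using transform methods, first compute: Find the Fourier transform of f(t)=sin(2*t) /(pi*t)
sin(W * t)/(pi * t)=(W/pi) * sinc(W * t/pi) is the impulse response of the ideal low-pass filter with cutoff W (here W=2).
Its Fourier transform is a rectangular function:
F(omega)=1 for |omega| < 2, 0 otherwise

Answer: rect(omega/4) [i.e., 1 for |omega| < 2, 0 otherwise]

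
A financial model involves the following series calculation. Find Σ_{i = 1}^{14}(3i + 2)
=3·Σ i+2·14=3·105+28=343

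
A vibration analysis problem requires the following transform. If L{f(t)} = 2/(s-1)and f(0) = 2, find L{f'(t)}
L{f'(t)} = s·F(s) - f(0) = 2s/(s-1)-2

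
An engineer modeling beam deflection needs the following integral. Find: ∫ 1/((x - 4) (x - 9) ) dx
Partial fractions: 1/((x-4)(x-9)) = A/(x-4)+B/(x-9)
A = -1/5, B = 1/5
∫ [-1/5· 1/(x-4)+1/5· 1/(x-9)] dx
= (1/5)[ln|x-9| - ln|x-4|]+C

Answer: (1/5)·ln|(x-9)/(x-4)|+C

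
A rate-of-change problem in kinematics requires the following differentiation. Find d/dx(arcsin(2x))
d/dx[arcsin(u)] = u'/√(1-u²), u = 2x, u' = 2

Answer: 2/√(1-4x²)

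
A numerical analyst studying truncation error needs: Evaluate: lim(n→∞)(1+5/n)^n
This is the definition of e^5: lim(1+5/n)^n = e^5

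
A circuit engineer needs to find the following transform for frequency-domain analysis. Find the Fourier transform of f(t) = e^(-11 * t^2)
The Fourier transform of a Gaussian e^(-a*t^2) is sqrt(pi/a)*e^(-omega^2/(4a)).
With a = 11: F(omega) = sqrt(pi/11)*e^(-omega^2/44)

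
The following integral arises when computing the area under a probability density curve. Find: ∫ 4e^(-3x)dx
Since d/dx[e^(-3x)] = -3e^(-3x), we get -4/3 e^(-3x)+C

Answer: (-4/3)e^(-3x)+C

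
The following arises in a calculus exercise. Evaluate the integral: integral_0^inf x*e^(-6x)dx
This is a Gamma integral. Substitute u = 6x (du = 6 dx):
integral_0^inf x * e^(-6x) dx = (1/6^2) integral_0^inf u^1 * e^(-u) du
= Gamma(2)/6^2 = 1!/6^2 = 1/36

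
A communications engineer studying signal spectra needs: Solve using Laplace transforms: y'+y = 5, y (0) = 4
Take L of both sides: sY(s) - 4 + Y(s)=5/s
Y(s)(s + 1)=5/s + 4
Y(s)=5/(s(s + 1)) + 4/(s + 1)
Partial fractions: 5/(s(s + 1))=5/s - 5/(s + 1)
So Y(s)=5/s - 1/(s + 1)
Inverse transform (L^(-1){1/s}=1, L^(-1){1/(s + 1)}=e^(-t)):

Answer: y(t)=5 - e^(-t)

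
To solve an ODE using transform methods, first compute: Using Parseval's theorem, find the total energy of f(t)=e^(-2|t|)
Parseval's theorem: E=integral |f(t)|^2 dt=(1/2pi) integral |F(omega)|^2 domega
E=integral_{-inf}^{inf} e^(-4|t|) dt=2*integral_0^inf e^(-4t) dt=2/(2*2)=1/2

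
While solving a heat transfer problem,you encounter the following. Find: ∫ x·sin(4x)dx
By parts: u = x, dv = sin(4x) dx
du = dx, v = -cos(4x)/4
= -x·cos(4x)/4+sin(4x)/4²+C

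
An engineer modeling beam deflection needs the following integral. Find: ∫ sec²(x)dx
Since d/dx[tan(x)] = sec²(x), integral = tan(x)+C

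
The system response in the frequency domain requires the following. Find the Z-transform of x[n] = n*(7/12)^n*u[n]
Using the property Z{n*a^n*u[n]}=az/(z-a)^2
With a=7/12: X(z)=(7/12)z/(z - 7/12)^2, |z| > 7/12

Answer: (7/12)z/(z - 7/12)^2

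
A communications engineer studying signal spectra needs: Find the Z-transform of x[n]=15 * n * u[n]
Z{n*u[n]} = z/(z-1)^2
By linearity: Z{15*n*u[n]} = 15z/(z-1)^2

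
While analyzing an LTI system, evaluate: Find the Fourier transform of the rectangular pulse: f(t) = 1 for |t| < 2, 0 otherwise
F(omega) = integral from -2 to 2 of e^(-j * omega * t) dt
= 2 * sin(2 * omega)/omega = 4 * sinc(2 * omega/pi)

Answer: 2 * sin(2 * omega)/omega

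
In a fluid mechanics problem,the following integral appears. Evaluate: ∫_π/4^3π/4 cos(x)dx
Antiderivative: sin(x)
Evaluate at bounds: [sin(1·3π/4)/1] - [sin(1·π/4)/1]
=((√2/2) - (√2/2))/1=0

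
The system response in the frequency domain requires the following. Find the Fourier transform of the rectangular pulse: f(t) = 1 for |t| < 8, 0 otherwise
F(omega)=integral from -8 to 8 of e^(-j*omega*t) dt
=2*sin(8*omega)/omega=16*sinc(8*omega/pi)

Answer: 2*sin(8*omega)/omega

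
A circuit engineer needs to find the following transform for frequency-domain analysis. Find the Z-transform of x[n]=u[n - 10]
Using the time-shift property: Z{u[n-10]} = z^(-10) * z/(z-1)
= z^(-9)/(z-1)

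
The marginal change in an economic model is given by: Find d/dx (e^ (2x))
Chain rule: d/dx[e^u]=e^u · u' where u=2x
u'=2

Answer: 2·e^(2x)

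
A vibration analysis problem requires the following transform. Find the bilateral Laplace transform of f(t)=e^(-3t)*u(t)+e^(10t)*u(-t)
For e^(-3t)*u(t): L = 1/(s+3), Re(s) > -3
For e^(10t)*u(-t): L = -1/(s-10), Re(s) < 10
Combined: F(s) = 1/(s+3)-1/(s-10), -3 < Re(s) < 10

Answer: 1/(s+3)-1/(s-10), ROC: -3 < Re(s) < 10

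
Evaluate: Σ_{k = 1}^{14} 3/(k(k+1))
Partial fractions: 3/(k(k + 1)) = 3/k - 3/(k + 1)
Telescoping sum: 3(1 - 1/15) = 3·14/15

Answer: 14/5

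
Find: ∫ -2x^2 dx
Using power rule: ∫ -2x^2 dx=-2/3 x^3+C=(-2/3)x^3+C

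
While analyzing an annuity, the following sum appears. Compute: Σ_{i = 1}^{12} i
Using formula: Σ i^1 = n(n + 1)/2 = 12·13/2 = 78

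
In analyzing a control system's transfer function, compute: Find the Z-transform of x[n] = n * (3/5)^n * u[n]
Using the property Z{n*a^n*u[n]} = az/(z-a)^2
With a = 3/5: X(z) = (3/5)z/(z - 3/5)^2, |z| > 3/5

Answer: (3/5)z/(z - 3/5)^2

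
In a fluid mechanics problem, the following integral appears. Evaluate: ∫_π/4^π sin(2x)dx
Antiderivative: -cos(2x)/2
Evaluate at bounds: [-cos(2·π)/2] - [-cos(2·π/4)/2]
= (-(1)+(0))/2 = -1/2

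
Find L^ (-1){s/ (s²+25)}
L^(-1){s/(s² + w²)}=cos(wt)
Here w=5

Answer: cos(5t)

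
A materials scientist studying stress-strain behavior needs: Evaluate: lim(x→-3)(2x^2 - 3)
Polynomial is continuous, so substitute x=-3:
2·(-3)^2 - 3=15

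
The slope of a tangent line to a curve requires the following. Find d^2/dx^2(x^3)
Apply power rule 2 times:
d^1: 3x^2
d^2: 6x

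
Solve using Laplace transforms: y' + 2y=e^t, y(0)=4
Take L: sY - 4 + 2Y = 1/(s-1)
Y(s + 2) = 1/(s-1) + 4
Y = 1/((s-1)(s + 2)) + 4/(s + 2)
Partial fractions: 1/((s-1)(s + 2)) = (1/3)/(s-1) - (1/3)/(s + 2)
So Y = (1/3)/(s-1) + (11/3)/(s + 2)
Inverse Laplace transform (L^(-1){1/(s-1)} = e^t, L^(-1){1/(s + 2)} = e^(-2t)):

Answer: y(t) = (1/3)·e^t + (11/3)·e^(-2t)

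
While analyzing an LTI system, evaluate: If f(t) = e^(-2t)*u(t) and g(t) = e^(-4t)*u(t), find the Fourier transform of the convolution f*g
By the convolution theorem: F{f*g}=F(omega)*G(omega)
F(omega)=1/(2 + j*omega), G(omega)=1/(4 + j*omega)
F{f*g}=1/((2 + j*omega)(4 + j*omega))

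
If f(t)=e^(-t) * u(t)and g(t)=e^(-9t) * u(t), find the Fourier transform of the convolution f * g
By the convolution theorem: F{f * g}=F(omega) * G(omega)
F(omega)=1/(1 + j * omega), G(omega)=1/(9 + j * omega)
F{f * g}=1/((1 + j * omega)(9 + j * omega))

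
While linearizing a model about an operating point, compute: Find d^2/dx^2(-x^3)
Apply power rule 2 times:
d^1: -3x^2
d^2: -6x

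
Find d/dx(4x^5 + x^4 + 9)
Power rule: d/dx(ax^n)=n·a·x^(n-1)
Term by term: 20·x^4 + 4·x^3

Answer: 20x^4 + 4x^3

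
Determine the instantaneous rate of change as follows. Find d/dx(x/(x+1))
Quotient rule: (f/g)'=(f'g - fg')/g²
f=x, f'=1
g=x+1, g'=1

Answer: (1·(x+1) - x)/(x+1)²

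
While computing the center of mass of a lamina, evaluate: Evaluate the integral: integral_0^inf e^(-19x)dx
integral_0^inf e^(-19x) dx=[-1/19*e^(-19x)]_0^inf
=0 - (-1/19)=1/19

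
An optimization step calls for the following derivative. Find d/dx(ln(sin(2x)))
Chain rule: d/dx[ln(u)] = u'/u where u = sin(2x)
u' = 2cos(2x)

Answer: (2cos(2x))/(sin(2x))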